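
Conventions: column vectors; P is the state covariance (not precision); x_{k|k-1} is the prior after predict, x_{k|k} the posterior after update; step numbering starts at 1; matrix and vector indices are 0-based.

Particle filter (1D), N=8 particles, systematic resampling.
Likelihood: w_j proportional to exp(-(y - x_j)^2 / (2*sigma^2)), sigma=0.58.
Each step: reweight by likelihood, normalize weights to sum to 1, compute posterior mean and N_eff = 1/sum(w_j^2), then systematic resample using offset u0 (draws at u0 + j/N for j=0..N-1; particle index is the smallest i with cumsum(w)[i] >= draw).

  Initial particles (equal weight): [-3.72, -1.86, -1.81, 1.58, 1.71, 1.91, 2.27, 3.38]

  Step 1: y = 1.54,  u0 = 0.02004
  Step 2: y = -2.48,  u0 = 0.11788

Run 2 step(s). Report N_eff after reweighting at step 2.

step 1: w=[0.0000, 0.0000, 0.0000, 0.3088, 0.2965, 0.2525, 0.1402, 0.0020]  mean=1.8022  Neff=3.7498  idx=[3, 3, 3, 4, 4, 5, 5, 6]
step 2: w=[0.2909, 0.2909, 0.2909, 0.0591, 0.0591, 0.0046, 0.0046, 0.0000]  mean=1.5984  Neff=3.8339  idx=[0, 0, 1, 1, 2, 2, 2, 5]

N_eff = 3.8339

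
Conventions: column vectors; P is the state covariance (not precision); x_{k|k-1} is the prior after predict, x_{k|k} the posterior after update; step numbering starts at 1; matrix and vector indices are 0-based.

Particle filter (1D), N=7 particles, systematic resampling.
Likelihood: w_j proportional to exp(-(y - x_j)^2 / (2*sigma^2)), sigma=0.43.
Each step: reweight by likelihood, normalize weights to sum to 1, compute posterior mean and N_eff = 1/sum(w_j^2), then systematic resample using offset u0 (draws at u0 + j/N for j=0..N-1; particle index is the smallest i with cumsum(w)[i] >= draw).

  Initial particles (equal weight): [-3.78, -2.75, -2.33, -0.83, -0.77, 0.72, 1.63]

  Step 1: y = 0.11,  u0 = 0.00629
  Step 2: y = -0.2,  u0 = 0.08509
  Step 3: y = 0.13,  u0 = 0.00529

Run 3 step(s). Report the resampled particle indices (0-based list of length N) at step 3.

resampled_idx = [0, 2, 4, 5, 5, 6, 6]

step 1: w=[0.0000, 0.0000, 0.0000, 0.1574, 0.2115, 0.6277, 0.0033]  mean=0.1639  Neff=2.1571  idx=[3, 3, 4, 5, 5, 5, 5]
step 2: w=[0.2272, 0.2272, 0.2761, 0.0674, 0.0674, 0.0674, 0.0674]  mean=-0.3957  Neff=5.0603  idx=[0, 1, 1, 2, 2, 4, 6]
step 3: w=[0.0661, 0.0661, 0.0661, 0.0893, 0.0893, 0.3115, 0.3115]  mean=0.1465  Neff=4.4805  idx=[0, 2, 4, 5, 5, 6, 6]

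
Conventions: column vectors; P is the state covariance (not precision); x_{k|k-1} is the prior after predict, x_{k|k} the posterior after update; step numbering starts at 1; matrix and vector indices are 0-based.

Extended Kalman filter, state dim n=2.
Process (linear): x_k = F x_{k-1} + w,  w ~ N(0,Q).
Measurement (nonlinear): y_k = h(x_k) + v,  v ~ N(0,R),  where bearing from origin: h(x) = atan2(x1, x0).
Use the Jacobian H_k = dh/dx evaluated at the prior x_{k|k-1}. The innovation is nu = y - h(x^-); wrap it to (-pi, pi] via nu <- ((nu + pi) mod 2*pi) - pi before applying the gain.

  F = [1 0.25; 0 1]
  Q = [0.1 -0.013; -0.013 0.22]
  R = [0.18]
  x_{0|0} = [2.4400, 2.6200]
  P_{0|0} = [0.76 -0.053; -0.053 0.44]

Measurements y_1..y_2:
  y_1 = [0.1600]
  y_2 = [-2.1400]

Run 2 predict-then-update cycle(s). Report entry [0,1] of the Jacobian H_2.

step 1: x^-=[3.0950, 2.6200]  P^-=[0.8610 0.0440; 0.0440 0.6600]  H_jac=[-0.1593 0.1882]  S=[0.2226]  K=[-0.5791; 0.5266]  nu=[-0.5425]  x^+=[3.4091, 2.3343]  P^+=[0.7864 0.1119; 0.1119 0.5983]
step 2: x^-=[3.9927, 2.3343]  P^-=[0.9797 0.2484; 0.2484 0.8183]  H_jac=[-0.1091 0.1867]  S=[0.2101]  K=[-0.2882; 0.5980]  nu=[-2.6691]  x^+=[4.7619, 0.7381]  P^+=[0.9622 0.2847; 0.2847 0.7431]

H_jac[0,1] = 0.1867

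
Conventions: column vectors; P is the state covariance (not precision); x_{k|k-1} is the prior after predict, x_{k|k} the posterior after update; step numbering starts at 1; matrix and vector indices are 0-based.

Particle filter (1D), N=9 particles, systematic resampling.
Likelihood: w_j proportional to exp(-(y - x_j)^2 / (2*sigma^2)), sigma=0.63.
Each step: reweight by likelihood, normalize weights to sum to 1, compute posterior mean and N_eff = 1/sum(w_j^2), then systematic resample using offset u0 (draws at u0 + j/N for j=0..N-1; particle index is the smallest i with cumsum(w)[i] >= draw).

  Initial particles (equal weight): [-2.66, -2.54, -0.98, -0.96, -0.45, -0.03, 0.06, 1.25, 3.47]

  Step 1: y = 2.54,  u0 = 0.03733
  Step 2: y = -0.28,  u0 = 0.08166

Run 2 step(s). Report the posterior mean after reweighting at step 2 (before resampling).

step 1: w=[0.0000, 0.0000, 0.0000, 0.0000, 0.0000, 0.0005, 0.0009, 0.2672, 0.7313]  mean=2.8716  Neff=1.6496  idx=[7, 7, 7, 8, 8, 8, 8, 8, 8]
step 2: w=[0.3333, 0.3333, 0.3333, 0.0000, 0.0000, 0.0000, 0.0000, 0.0000, 0.0000]  mean=1.2500  Neff=3.0000  idx=[0, 0, 0, 1, 1, 1, 2, 2, 2]

post_mean = 1.2500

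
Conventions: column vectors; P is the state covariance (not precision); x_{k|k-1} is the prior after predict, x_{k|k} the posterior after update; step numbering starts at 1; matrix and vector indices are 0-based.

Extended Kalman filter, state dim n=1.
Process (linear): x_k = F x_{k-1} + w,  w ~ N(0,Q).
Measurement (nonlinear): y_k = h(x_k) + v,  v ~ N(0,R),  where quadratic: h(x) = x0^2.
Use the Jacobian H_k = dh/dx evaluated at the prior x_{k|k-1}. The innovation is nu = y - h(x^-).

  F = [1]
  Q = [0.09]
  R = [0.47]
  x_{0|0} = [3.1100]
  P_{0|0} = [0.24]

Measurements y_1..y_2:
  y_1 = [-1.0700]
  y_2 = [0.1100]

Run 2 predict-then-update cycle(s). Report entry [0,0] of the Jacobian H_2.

step 1: x^-=[3.1100]  P^-=[0.3300]  H_jac=[6.2200]  S=[13.2372]  K=[0.1551]  nu=[-10.7421]  x^+=[1.4443]  P^+=[0.0117]
step 2: x^-=[1.4443]  P^-=[0.1017]  H_jac=[2.8886]  S=[1.3187]  K=[0.2228]  nu=[-1.9760]  x^+=[1.0040]  P^+=[0.0363]

H_jac[0,0] = 2.8886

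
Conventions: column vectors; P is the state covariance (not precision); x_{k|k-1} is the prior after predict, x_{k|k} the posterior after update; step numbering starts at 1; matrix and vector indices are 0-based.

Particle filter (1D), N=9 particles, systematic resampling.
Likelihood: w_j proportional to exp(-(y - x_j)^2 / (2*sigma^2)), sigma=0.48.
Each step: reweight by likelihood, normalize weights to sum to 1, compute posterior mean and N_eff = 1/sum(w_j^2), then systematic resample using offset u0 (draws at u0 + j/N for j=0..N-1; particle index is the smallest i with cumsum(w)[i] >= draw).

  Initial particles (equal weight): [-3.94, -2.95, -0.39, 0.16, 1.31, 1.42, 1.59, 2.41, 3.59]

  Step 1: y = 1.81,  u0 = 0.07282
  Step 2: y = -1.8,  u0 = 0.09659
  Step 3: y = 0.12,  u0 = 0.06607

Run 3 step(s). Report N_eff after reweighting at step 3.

N_eff = 8.1795

step 1: w=[0.0000, 0.0000, 0.0000, 0.0010, 0.2184, 0.2700, 0.3382, 0.1720, 0.0004]  mean=1.6233  Neff=3.7799  idx=[4, 4, 5, 5, 6, 6, 6, 7, 7]
step 2: w=[0.4001, 0.4001, 0.0883, 0.0883, 0.0077, 0.0077, 0.0077, 0.0000, 0.0000]  mean=1.3359  Neff=2.9762  idx=[0, 0, 0, 1, 1, 1, 1, 2, 5]
step 3: w=[0.1290, 0.1290, 0.1290, 0.1290, 0.1290, 0.1290, 0.1290, 0.0712, 0.0256]  mean=1.3250  Neff=8.1795  idx=[0, 1, 2, 3, 3, 4, 5, 6, 7]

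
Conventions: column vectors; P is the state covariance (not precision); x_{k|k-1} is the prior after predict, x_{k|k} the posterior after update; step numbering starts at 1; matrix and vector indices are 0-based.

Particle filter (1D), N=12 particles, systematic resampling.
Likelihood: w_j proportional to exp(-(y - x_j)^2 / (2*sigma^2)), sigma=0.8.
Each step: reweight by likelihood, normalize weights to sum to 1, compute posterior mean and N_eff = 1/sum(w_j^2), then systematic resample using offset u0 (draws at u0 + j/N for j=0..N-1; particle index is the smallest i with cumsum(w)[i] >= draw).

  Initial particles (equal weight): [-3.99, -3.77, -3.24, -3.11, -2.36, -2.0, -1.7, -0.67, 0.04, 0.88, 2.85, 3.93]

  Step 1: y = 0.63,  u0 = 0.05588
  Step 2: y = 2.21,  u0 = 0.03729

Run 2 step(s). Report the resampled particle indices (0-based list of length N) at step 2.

resampled_idx = [4, 6, 6, 7, 7, 8, 9, 9, 10, 10, 11, 11]

step 1: w=[0.0000, 0.0000, 0.0000, 0.0000, 0.0005, 0.0022, 0.0071, 0.1320, 0.3767, 0.4709, 0.0105, 0.0001]  mean=0.3537  Neff=2.6233  idx=[7, 7, 8, 8, 8, 8, 9, 9, 9, 9, 9, 9]
step 2: w=[0.0010, 0.0010, 0.0157, 0.0157, 0.0157, 0.0157, 0.1559, 0.1559, 0.1559, 0.1559, 0.1559, 0.1559]  mean=0.8244  Neff=6.8116  idx=[4, 6, 6, 7, 7, 8, 9, 9, 10, 10, 11, 11]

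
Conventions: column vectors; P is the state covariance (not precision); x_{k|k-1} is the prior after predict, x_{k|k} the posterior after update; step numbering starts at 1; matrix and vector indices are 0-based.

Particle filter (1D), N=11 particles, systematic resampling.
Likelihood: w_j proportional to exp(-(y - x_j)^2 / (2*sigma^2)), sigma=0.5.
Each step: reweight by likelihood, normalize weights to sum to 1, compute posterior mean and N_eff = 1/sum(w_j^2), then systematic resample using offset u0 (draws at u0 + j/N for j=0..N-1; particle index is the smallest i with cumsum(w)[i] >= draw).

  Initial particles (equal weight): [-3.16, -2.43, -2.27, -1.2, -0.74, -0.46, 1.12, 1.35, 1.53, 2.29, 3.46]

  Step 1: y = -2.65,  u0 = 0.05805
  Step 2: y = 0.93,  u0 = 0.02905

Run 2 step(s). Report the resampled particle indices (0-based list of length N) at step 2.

step 1: w=[0.2622, 0.4004, 0.3305, 0.0066, 0.0003, 0.0000, 0.0000, 0.0000, 0.0000, 0.0000, 0.0000]  mean=-2.5599  Neff=2.9556  idx=[0, 0, 0, 1, 1, 1, 1, 2, 2, 2, 2]
step 2: w=[0.0000, 0.0000, 0.0000, 0.0273, 0.0273, 0.0273, 0.0273, 0.2227, 0.2227, 0.2227, 0.2227]  mean=-2.2875  Neff=4.9659  idx=[4, 7, 7, 7, 8, 8, 9, 9, 9, 10, 10]

resampled_idx = [4, 7, 7, 7, 8, 8, 9, 9, 9, 10, 10]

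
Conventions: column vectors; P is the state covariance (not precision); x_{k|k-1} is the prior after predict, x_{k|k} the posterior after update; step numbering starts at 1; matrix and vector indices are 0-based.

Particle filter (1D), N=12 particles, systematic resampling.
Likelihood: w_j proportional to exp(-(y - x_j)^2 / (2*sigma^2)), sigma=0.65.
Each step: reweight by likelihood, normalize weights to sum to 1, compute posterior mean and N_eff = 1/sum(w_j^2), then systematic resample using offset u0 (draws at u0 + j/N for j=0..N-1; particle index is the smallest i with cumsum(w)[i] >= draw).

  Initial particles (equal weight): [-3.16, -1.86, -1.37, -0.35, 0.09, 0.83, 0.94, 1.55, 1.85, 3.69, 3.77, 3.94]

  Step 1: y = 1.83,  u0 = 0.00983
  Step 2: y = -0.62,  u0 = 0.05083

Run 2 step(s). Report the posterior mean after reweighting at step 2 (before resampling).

post_mean = 0.3311

step 1: w=[0.0000, 0.0000, 0.0000, 0.0014, 0.0104, 0.1145, 0.1465, 0.3409, 0.3738, 0.0062, 0.0044, 0.0019]  mean=1.5002  Neff=3.4399  idx=[4, 5, 6, 6, 7, 7, 7, 7, 8, 8, 8, 8]
step 2: w=[0.7207, 0.1087, 0.0735, 0.0735, 0.0050, 0.0050, 0.0050, 0.0050, 0.0010, 0.0010, 0.0010, 0.0010]  mean=0.3311  Neff=1.8448  idx=[0, 0, 0, 0, 0, 0, 0, 0, 0, 1, 2, 3]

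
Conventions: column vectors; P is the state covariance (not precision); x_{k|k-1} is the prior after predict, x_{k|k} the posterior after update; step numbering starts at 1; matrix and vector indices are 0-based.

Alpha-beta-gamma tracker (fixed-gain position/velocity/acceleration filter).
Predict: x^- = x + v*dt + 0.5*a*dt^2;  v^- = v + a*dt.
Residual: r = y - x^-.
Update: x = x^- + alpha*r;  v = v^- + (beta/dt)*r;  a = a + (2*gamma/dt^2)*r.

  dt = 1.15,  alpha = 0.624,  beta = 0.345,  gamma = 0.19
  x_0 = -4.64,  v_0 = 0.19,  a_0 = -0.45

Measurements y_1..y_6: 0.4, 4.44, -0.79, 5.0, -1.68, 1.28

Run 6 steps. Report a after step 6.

a_post = -2.4936

step 1: x_pred=-4.7191  r=5.1191  x^+=-1.5248  v^+=1.2082  a^+=1.0209
step 2: x_pred=0.5397  r=3.9003  x^+=2.9735  v^+=3.5523  a^+=2.1416
step 3: x_pred=8.4748  r=-9.2648  x^+=2.6936  v^+=3.2357  a^+=-0.5205
step 4: x_pred=6.0704  r=-1.0704  x^+=5.4025  v^+=2.3160  a^+=-0.8281
step 5: x_pred=7.5182  r=-9.1982  x^+=1.7785  v^+=-1.3958  a^+=-3.4711
step 6: x_pred=-2.1219  r=3.4019  x^+=0.0009  v^+=-4.3670  a^+=-2.4936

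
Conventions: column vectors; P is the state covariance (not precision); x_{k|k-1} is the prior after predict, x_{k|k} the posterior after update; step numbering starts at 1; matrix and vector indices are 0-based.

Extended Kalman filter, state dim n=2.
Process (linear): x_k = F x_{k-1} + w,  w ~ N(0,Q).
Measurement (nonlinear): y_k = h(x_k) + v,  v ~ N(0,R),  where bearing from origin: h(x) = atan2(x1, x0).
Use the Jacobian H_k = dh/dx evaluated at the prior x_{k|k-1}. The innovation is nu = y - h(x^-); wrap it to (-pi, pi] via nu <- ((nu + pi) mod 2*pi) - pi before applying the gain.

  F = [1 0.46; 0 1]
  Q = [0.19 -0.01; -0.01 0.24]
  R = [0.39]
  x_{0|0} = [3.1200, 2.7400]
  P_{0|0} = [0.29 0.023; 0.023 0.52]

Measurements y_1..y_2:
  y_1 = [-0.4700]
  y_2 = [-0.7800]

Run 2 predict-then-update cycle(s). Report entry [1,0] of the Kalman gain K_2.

K[1,0] = 0.2634

step 1: x^-=[4.3804, 2.7400]  P^-=[0.6112 0.2522; 0.2522 0.7600]  H_jac=[-0.1026 0.1641]  S=[0.4084]  K=[-0.0523; 0.2420]  nu=[-1.0290]  x^+=[4.4342, 2.4910]  P^+=[0.6101 0.2574; 0.2574 0.7361]
step 2: x^-=[5.5801, 2.4910]  P^-=[1.1926 0.5860; 0.5860 0.9761]  H_jac=[-0.0667 0.1494]  S=[0.4054]  K=[0.0197; 0.2634]  nu=[-1.1999]  x^+=[5.5564, 2.1750]  P^+=[1.1925 0.5839; 0.5839 0.9480]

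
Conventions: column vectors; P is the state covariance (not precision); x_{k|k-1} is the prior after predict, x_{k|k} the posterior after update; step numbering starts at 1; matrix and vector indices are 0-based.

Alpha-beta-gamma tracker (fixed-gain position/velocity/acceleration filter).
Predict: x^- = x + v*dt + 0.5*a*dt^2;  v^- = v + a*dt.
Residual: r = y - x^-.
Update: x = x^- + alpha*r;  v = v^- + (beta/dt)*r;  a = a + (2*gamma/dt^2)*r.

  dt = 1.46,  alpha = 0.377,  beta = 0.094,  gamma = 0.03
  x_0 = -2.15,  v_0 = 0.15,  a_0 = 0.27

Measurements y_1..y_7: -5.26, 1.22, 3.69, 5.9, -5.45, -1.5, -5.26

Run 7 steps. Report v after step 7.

step 1: x_pred=-1.6432  r=-3.6168  x^+=-3.0068  v^+=0.3113  a^+=0.1682
step 2: x_pred=-2.3729  r=3.5929  x^+=-1.0184  v^+=0.7882  a^+=0.2693
step 3: x_pred=0.4195  r=3.2705  x^+=1.6525  v^+=1.3920  a^+=0.3614
step 4: x_pred=4.0700  r=1.8300  x^+=4.7599  v^+=2.0375  a^+=0.4129
step 5: x_pred=8.1747  r=-13.6247  x^+=3.0382  v^+=1.7631  a^+=0.0294
step 6: x_pred=5.6436  r=-7.1436  x^+=2.9505  v^+=1.3461  a^+=-0.1717
step 7: x_pred=4.7328  r=-9.9928  x^+=0.9655  v^+=0.4521  a^+=-0.4530

v_post = 0.4521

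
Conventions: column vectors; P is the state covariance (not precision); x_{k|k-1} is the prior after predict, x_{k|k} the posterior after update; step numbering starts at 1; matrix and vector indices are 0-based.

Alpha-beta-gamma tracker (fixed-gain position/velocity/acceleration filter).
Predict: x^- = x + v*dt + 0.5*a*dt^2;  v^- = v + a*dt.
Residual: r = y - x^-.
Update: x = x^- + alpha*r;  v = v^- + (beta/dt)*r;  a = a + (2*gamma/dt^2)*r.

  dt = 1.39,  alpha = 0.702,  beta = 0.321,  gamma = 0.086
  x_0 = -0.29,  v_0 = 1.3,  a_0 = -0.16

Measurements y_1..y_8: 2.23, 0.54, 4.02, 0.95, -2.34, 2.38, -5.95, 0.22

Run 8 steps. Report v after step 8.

v_post = -1.0487

step 1: x_pred=1.3624  r=0.8676  x^+=1.9715  v^+=1.2780  a^+=-0.0828
step 2: x_pred=3.6679  r=-3.1279  x^+=1.4721  v^+=0.4406  a^+=-0.3612
step 3: x_pred=1.7355  r=2.2845  x^+=3.3392  v^+=0.4660  a^+=-0.1578
step 4: x_pred=3.8345  r=-2.8845  x^+=1.8096  v^+=-0.4195  a^+=-0.4146
step 5: x_pred=0.8259  r=-3.1659  x^+=-1.3966  v^+=-1.7270  a^+=-0.6965
step 6: x_pred=-4.4699  r=6.8499  x^+=0.3387  v^+=-1.1132  a^+=-0.0867
step 7: x_pred=-1.2923  r=-4.6577  x^+=-4.5620  v^+=-2.3093  a^+=-0.5013
step 8: x_pred=-8.2562  r=8.4762  x^+=-2.3059  v^+=-1.0487  a^+=0.2533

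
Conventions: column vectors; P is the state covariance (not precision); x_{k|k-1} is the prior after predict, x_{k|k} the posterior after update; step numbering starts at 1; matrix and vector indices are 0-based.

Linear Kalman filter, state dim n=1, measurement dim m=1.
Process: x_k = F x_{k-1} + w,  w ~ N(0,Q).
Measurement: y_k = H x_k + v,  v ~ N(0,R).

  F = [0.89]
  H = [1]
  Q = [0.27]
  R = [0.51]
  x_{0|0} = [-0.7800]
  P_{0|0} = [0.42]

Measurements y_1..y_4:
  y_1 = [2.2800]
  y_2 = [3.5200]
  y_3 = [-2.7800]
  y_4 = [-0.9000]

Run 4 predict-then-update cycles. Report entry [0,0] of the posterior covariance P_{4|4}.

step 1: x^-=[-0.6942]  P^-=[0.6027]  S=[1.1127]  K=[0.5416]  nu=[2.9742]  x^+=[0.9168]  P^+=[0.2762]
step 2: x^-=[0.8159]  P^-=[0.4888]  S=[0.9988]  K=[0.4894]  nu=[2.7041]  x^+=[2.1393]  P^+=[0.2496]
step 3: x^-=[1.9040]  P^-=[0.4677]  S=[0.9777]  K=[0.4784]  nu=[-4.6840]  x^+=[-0.3367]  P^+=[0.2440]
step 4: x^-=[-0.2997]  P^-=[0.4632]  S=[0.9732]  K=[0.4760]  nu=[-0.6003]  x^+=[-0.5854]  P^+=[0.2428]

P_post[0,0] = 0.2428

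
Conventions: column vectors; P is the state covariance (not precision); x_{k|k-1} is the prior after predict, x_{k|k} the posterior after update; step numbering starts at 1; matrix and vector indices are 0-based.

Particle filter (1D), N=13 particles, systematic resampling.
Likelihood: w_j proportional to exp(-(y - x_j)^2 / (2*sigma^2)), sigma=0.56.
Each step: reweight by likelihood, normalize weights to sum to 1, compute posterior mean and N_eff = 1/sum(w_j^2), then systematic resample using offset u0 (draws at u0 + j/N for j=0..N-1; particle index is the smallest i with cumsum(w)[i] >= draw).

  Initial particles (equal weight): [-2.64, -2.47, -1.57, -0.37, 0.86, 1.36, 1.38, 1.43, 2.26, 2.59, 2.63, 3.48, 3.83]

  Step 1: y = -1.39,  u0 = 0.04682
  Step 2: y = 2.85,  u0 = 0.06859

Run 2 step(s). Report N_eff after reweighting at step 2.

step 1: w=[0.0601, 0.1129, 0.6887, 0.1381, 0.0002, 0.0000, 0.0000, 0.0000, 0.0000, 0.0000, 0.0000, 0.0000, 0.0000]  mean=-1.5696  Neff=1.9617  idx=[0, 1, 2, 2, 2, 2, 2, 2, 2, 2, 2, 3, 3]
step 2: w=[0.0000, 0.0000, 0.0000, 0.0000, 0.0000, 0.0000, 0.0000, 0.0000, 0.0000, 0.0000, 0.0000, 0.5000, 0.5000]  mean=-0.3700  Neff=2.0000  idx=[11, 11, 11, 11, 11, 11, 12, 12, 12, 12, 12, 12, 12]

N_eff = 2.0000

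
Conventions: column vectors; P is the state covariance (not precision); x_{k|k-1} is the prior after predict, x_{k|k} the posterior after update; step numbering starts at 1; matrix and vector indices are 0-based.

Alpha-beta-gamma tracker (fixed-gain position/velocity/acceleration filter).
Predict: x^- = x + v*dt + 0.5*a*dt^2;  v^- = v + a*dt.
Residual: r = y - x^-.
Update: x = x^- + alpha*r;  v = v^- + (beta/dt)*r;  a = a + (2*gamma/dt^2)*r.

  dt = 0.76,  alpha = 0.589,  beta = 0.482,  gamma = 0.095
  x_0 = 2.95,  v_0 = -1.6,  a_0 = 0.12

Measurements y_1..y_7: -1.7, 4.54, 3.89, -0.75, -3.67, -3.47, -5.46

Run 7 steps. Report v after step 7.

v_post = -4.1874

step 1: x_pred=1.7687  r=-3.4687  x^+=-0.2744  v^+=-3.7087  a^+=-1.0210
step 2: x_pred=-3.3878  r=7.9278  x^+=1.2817  v^+=0.5433  a^+=1.5868
step 3: x_pred=2.1528  r=1.7372  x^+=3.1760  v^+=2.8510  a^+=2.1583
step 4: x_pred=5.9661  r=-6.7161  x^+=2.0103  v^+=0.2319  a^+=-0.0510
step 5: x_pred=2.1718  r=-5.8418  x^+=-1.2690  v^+=-3.5118  a^+=-1.9726
step 6: x_pred=-4.5077  r=1.0377  x^+=-3.8965  v^+=-4.3529  a^+=-1.6313
step 7: x_pred=-7.6758  r=2.2158  x^+=-6.3707  v^+=-4.1874  a^+=-0.9024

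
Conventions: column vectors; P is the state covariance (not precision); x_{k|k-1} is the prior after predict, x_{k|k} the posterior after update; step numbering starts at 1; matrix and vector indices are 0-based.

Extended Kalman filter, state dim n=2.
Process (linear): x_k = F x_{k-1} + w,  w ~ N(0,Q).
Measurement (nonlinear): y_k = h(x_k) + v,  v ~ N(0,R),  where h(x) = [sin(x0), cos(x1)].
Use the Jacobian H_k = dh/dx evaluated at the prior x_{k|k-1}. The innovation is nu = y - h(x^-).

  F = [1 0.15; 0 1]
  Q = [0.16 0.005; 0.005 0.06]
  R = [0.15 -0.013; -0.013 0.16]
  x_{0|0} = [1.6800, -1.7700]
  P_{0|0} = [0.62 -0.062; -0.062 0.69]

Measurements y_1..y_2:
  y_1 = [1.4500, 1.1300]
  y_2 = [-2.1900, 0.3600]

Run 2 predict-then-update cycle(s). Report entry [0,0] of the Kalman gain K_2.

step 1: x^-=[1.4145, -1.7700]  P^-=[0.7769 0.0465; 0.0465 0.7500]  H_jac=[0.1557 0.0000; 0.0000 0.9802]  S=[0.1688 -0.0059; -0.0059 0.8806]  K=[0.7183 0.0566; 0.0721 0.8353]  nu=[0.4622, 1.3279]  x^+=[1.8216, -0.6275]  P^+=[0.6875 -0.0003; -0.0003 0.1354]
step 2: x^-=[1.7275, -0.6275]  P^-=[0.8504 0.0250; 0.0250 0.1954]  H_jac=[-0.1561 0.0000; 0.0000 0.5871]  S=[0.1707 -0.0153; -0.0153 0.2274]  K=[-0.7764 0.0124; 0.0225 0.5061]  nu=[-3.1777, -0.4495]  x^+=[4.1890, -0.9264]  P^+=[0.7472 0.0206; 0.0206 0.1374]

K[0,0] = -0.7764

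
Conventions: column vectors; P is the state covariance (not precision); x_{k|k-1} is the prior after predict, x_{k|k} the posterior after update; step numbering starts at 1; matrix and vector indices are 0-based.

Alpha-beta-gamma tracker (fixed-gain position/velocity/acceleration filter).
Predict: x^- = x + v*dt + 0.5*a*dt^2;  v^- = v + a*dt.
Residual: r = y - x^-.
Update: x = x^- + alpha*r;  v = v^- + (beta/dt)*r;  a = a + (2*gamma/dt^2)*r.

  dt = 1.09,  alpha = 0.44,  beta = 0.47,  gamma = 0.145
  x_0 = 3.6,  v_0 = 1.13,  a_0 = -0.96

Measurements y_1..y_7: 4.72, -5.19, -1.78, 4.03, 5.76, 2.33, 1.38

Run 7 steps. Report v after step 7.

step 1: x_pred=4.2614  r=0.4586  x^+=4.4632  v^+=0.2813  a^+=-0.8481
step 2: x_pred=4.2661  r=-9.4561  x^+=0.1054  v^+=-4.7204  a^+=-3.1562
step 3: x_pred=-6.9148  r=5.1348  x^+=-4.6555  v^+=-5.9466  a^+=-1.9028
step 4: x_pred=-12.2676  r=16.2976  x^+=-5.0967  v^+=-0.9932  a^+=2.0752
step 5: x_pred=-4.9465  r=10.7065  x^+=-0.2356  v^+=5.8853  a^+=4.6885
step 6: x_pred=8.9646  r=-6.6346  x^+=6.0454  v^+=8.1350  a^+=3.0691
step 7: x_pred=16.7358  r=-15.3558  x^+=9.9792  v^+=4.8591  a^+=-0.6790

v_post = 4.8591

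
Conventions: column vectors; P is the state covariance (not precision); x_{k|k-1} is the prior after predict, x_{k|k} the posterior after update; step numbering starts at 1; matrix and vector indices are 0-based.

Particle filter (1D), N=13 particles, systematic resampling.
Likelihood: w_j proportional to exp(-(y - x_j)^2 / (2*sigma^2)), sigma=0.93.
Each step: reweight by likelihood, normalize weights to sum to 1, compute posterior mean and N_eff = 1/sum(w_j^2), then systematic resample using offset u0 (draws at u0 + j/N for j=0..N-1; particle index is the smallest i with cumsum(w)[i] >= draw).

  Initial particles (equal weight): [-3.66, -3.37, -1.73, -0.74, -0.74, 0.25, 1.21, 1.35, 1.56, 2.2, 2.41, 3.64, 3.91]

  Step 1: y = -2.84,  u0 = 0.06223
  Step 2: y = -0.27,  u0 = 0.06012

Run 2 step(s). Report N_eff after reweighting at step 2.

step 1: w=[0.3111, 0.3901, 0.2251, 0.0359, 0.0359, 0.0018, 0.0000, 0.0000, 0.0000, 0.0000, 0.0000, 0.0000, 0.0000]  mean=-2.8955  Neff=3.3083  idx=[0, 0, 0, 0, 1, 1, 1, 1, 1, 2, 2, 2, 4]
step 2: w=[0.0007, 0.0007, 0.0007, 0.0007, 0.0022, 0.0022, 0.0022, 0.0022, 0.0022, 0.1639, 0.1639, 0.1639, 0.4946]  mean=-1.2638  Neff=3.0750  idx=[9, 9, 10, 10, 11, 11, 12, 12, 12, 12, 12, 12, 12]

N_eff = 3.0750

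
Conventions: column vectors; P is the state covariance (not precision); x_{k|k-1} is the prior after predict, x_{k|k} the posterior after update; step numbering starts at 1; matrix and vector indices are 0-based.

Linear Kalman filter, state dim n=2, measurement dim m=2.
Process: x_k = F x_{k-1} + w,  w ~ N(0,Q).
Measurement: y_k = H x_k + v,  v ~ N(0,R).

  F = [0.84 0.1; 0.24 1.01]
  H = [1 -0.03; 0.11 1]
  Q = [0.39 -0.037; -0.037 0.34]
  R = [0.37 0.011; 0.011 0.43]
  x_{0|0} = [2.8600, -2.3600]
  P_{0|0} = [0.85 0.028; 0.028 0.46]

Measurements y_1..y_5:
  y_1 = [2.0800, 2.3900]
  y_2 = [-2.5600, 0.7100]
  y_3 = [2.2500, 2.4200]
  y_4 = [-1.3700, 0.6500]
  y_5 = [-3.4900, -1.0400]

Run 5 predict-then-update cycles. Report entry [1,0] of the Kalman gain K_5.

K[1,0] = -0.0390

step 1: x^-=[2.1664, -1.6972]  P^-=[0.9991 0.2052; 0.2052 0.8718]  S=[1.3575 0.2993; 0.2993 1.3590]  K=[0.7150 0.0744; -0.0138 0.6611]  nu=[-0.1373, 3.8489]  x^+=[2.3546, 0.8494]  P^+=[0.2657 0.0106; 0.0106 0.2830]
step 2: x^-=[2.0628, 1.4230]  P^-=[0.5821 0.0544; 0.0544 0.6491]  S=[0.9494 0.1098; 0.1098 1.0981]  K=[0.6059 0.0473; -0.0326 0.5998]  nu=[-4.5802, -0.9399]  x^+=[-0.7568, 1.0083]  P^+=[0.2248 0.0023; 0.0023 0.2573]
step 3: x^-=[-0.5349, 0.8368]  P^-=[0.5516 0.0363; 0.0363 0.6165]  S=[0.9199 0.0893; 0.0893 1.0612]  K=[0.5944 0.0413; -0.0378 0.5879]  nu=[2.8100, 1.6421]  x^+=[1.2031, 1.6961]  P^+=[0.2204 0.0001; 0.0001 0.2524]
step 4: x^-=[1.1802, 2.0018]  P^-=[0.5480 0.0330; 0.0330 0.6102]  S=[0.9166 0.0858; 0.0858 1.0541]  K=[0.5931 0.0402; -0.0388 0.5855]  nu=[-2.4902, -1.4816]  x^+=[-0.3561, 1.2310]  P^+=[0.2199 -0.0004; -0.0004 0.2514]
step 5: x^-=[-0.1760, 1.1579]  P^-=[0.5476 0.0324; 0.0324 0.6089]  S=[0.9162 0.0852; 0.0852 1.0527]  K=[0.5929 0.0400; -0.0390 0.5850]  nu=[-3.2792, -2.1785]  x^+=[-2.2073, 0.0114]  P^+=[0.2198 -0.0005; -0.0005 0.2512]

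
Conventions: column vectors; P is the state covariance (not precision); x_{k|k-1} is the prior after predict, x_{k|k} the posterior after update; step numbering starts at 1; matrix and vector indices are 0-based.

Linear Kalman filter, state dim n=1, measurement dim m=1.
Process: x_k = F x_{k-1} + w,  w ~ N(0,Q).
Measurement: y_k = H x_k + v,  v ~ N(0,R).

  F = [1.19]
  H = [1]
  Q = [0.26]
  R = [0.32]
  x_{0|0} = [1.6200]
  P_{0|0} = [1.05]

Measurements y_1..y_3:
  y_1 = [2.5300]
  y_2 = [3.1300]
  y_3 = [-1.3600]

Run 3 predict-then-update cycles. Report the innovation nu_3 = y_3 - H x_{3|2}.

step 1: x^-=[1.9278]  P^-=[1.7469]  S=[2.0669]  K=[0.8452]  nu=[0.6022]  x^+=[2.4368]  P^+=[0.2705]
step 2: x^-=[2.8998]  P^-=[0.6430]  S=[0.9630]  K=[0.6677]  nu=[0.2302]  x^+=[3.0535]  P^+=[0.2137]
step 3: x^-=[3.6337]  P^-=[0.5626]  S=[0.8826]  K=[0.6374]  nu=[-4.9937]  x^+=[0.4506]  P^+=[0.2040]

innov = [-4.9937]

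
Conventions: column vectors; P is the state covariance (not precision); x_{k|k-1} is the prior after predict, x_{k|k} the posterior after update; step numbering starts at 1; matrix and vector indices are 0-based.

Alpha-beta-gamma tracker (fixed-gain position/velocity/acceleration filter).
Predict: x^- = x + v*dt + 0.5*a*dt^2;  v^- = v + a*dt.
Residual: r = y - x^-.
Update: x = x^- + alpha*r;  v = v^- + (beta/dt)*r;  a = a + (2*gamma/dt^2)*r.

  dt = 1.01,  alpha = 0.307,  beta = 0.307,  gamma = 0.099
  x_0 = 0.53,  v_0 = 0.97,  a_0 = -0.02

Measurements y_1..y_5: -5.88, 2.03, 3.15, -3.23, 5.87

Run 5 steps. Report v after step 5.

v_post = 2.3080

step 1: x_pred=1.4995  r=-7.3795  x^+=-0.7660  v^+=-1.2933  a^+=-1.4524
step 2: x_pred=-2.8130  r=4.8430  x^+=-1.3262  v^+=-1.2881  a^+=-0.5123
step 3: x_pred=-2.8885  r=6.0385  x^+=-1.0347  v^+=0.0299  a^+=0.6597
step 4: x_pred=-0.6679  r=-2.5621  x^+=-1.4545  v^+=-0.0825  a^+=0.1624
step 5: x_pred=-1.4550  r=7.3250  x^+=0.7938  v^+=2.3080  a^+=1.5842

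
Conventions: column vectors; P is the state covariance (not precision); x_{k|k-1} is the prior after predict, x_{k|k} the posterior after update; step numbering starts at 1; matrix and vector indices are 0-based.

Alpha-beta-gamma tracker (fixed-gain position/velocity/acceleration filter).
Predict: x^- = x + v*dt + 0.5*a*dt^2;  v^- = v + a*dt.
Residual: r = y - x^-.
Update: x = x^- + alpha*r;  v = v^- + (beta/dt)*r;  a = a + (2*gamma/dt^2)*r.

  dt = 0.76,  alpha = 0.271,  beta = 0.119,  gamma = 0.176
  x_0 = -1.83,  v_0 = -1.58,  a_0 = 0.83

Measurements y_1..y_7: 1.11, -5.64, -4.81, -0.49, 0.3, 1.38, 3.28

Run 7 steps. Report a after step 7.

a_post = 4.0519

step 1: x_pred=-2.7911  r=3.9011  x^+=-1.7339  v^+=-0.3384  a^+=3.2074
step 2: x_pred=-1.0648  r=-4.5752  x^+=-2.3047  v^+=1.3829  a^+=0.4192
step 3: x_pred=-1.1326  r=-3.6774  x^+=-2.1292  v^+=1.1256  a^+=-1.8219
step 4: x_pred=-1.7999  r=1.3099  x^+=-1.4449  v^+=-0.0539  a^+=-1.0236
step 5: x_pred=-1.7815  r=2.0815  x^+=-1.2174  v^+=-0.5060  a^+=0.2449
step 6: x_pred=-1.5312  r=2.9112  x^+=-0.7423  v^+=0.1360  a^+=2.0190
step 7: x_pred=-0.0558  r=3.3358  x^+=0.8482  v^+=2.1927  a^+=4.0519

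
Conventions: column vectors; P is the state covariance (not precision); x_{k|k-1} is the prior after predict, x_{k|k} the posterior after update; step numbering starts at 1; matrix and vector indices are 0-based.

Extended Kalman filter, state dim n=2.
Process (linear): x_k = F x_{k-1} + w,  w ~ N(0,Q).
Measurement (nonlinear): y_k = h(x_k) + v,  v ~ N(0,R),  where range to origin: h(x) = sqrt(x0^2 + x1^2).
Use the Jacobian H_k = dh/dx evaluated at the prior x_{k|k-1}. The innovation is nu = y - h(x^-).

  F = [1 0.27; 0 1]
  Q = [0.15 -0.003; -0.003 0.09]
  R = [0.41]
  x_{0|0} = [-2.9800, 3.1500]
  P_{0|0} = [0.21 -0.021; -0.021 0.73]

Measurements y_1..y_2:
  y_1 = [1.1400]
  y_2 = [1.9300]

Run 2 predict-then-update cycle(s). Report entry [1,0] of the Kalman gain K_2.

step 1: x^-=[-2.1295, 3.1500]  P^-=[0.4019 0.1731; 0.1731 0.8200]  H_jac=[-0.5601 0.8285]  S=[0.9382]  K=[-0.0870; 0.6207]  nu=[-2.6623]  x^+=[-1.8978, 1.4974]  P^+=[0.3948 0.2238; 0.2238 0.4585]
step 2: x^-=[-1.4934, 1.4974]  P^-=[0.6990 0.3446; 0.3446 0.5485]  H_jac=[-0.7062 0.7080]  S=[0.6890]  K=[-0.3623; 0.2105]  nu=[-0.1849]  x^+=[-1.4265, 1.4585]  P^+=[0.6086 0.3971; 0.3971 0.5180]

K[1,0] = 0.2105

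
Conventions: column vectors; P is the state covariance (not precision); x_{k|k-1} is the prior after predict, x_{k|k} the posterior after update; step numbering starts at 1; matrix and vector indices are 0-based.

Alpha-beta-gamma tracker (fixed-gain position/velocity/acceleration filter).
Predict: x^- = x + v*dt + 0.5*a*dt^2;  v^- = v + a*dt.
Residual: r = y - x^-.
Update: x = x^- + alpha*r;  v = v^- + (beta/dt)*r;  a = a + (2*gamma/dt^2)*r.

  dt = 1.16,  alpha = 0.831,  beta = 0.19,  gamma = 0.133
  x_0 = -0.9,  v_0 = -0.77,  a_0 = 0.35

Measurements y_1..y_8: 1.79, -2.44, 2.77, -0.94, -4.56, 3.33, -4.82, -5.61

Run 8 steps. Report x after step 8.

step 1: x_pred=-1.5577  r=3.3477  x^+=1.2242  v^+=0.1843  a^+=1.0118
step 2: x_pred=2.1188  r=-4.5588  x^+=-1.6696  v^+=0.6113  a^+=0.1106
step 3: x_pred=-0.8860  r=3.6560  x^+=2.1521  v^+=1.3384  a^+=0.8333
step 4: x_pred=4.2654  r=-5.2054  x^+=-0.0603  v^+=1.4525  a^+=-0.1957
step 5: x_pred=1.4929  r=-6.0529  x^+=-3.5371  v^+=0.2341  a^+=-1.3922
step 6: x_pred=-4.2022  r=7.5322  x^+=2.0571  v^+=-0.1472  a^+=0.0968
step 7: x_pred=1.9514  r=-6.7714  x^+=-3.6756  v^+=-1.1441  a^+=-1.2418
step 8: x_pred=-5.8383  r=0.2283  x^+=-5.6486  v^+=-2.5472  a^+=-1.1967

x_post = -5.6486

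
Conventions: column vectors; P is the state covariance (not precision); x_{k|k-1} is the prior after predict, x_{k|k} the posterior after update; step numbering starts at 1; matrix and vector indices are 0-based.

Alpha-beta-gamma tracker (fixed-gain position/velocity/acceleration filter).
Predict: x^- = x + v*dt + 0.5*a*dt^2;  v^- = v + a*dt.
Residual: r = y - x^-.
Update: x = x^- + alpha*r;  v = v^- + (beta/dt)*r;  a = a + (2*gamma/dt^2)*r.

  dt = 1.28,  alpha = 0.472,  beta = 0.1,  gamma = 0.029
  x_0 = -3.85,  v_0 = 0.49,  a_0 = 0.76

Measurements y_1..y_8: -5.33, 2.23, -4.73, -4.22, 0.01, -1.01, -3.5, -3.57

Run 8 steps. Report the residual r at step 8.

step 1: x_pred=-2.6002  r=-2.7298  x^+=-3.8887  v^+=1.2495  a^+=0.6634
step 2: x_pred=-1.7458  r=3.9758  x^+=0.1308  v^+=2.4093  a^+=0.8041
step 3: x_pred=3.8733  r=-8.6033  x^+=-0.1874  v^+=2.7664  a^+=0.4995
step 4: x_pred=3.7628  r=-7.9828  x^+=-0.0051  v^+=2.7822  a^+=0.2170
step 5: x_pred=3.7338  r=-3.7238  x^+=1.9762  v^+=2.7689  a^+=0.0851
step 6: x_pred=5.5901  r=-6.6001  x^+=2.4749  v^+=2.3623  a^+=-0.1485
step 7: x_pred=5.3769  r=-8.8769  x^+=1.1870  v^+=1.4787  a^+=-0.4628
step 8: x_pred=2.7006  r=-6.2706  x^+=-0.2591  v^+=0.3964  a^+=-0.6847

resid = -6.2706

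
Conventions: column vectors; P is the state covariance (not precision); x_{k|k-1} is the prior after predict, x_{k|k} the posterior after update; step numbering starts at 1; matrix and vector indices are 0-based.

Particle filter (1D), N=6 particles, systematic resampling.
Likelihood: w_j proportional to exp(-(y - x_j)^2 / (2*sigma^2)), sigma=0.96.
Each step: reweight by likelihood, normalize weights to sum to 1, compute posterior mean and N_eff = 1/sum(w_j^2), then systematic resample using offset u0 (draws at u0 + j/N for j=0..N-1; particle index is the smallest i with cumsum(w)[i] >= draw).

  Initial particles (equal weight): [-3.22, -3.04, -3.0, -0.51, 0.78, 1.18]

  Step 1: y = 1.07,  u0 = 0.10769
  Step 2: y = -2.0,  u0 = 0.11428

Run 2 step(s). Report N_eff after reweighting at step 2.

step 1: w=[0.0000, 0.0000, 0.0001, 0.1169, 0.4328, 0.4501]  mean=0.8087  Neff=2.4776  idx=[3, 4, 4, 5, 5, 5]
step 2: w=[0.8755, 0.0441, 0.0441, 0.0121, 0.0121, 0.0121]  mean=-0.3349  Neff=1.2973  idx=[0, 0, 0, 0, 0, 2]

N_eff = 1.2973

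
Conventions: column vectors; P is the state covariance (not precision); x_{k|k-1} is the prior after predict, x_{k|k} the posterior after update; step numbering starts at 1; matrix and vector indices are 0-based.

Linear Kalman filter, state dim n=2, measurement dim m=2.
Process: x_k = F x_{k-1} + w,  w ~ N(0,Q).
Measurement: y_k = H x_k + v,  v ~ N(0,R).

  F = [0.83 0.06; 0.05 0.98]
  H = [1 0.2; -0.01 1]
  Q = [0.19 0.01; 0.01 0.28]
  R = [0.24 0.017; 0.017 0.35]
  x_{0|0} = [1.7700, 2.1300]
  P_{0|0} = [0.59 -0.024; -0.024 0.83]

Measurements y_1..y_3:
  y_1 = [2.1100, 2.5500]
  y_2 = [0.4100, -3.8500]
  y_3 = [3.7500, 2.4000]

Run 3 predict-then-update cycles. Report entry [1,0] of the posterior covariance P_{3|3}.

P_post[1,0] = -0.0125

step 1: x^-=[1.5969, 2.1759]  P^-=[0.5970 0.0637; 0.0637 1.0763]  S=[0.9056 0.2898; 0.2898 1.4250]  K=[0.7064 -0.1032; 0.0711 0.7403]  nu=[0.0779, 0.3901]  x^+=[1.6117, 2.4702]  P^+=[0.1723 -0.0224; -0.0224 0.2601]
step 2: x^-=[1.4859, 2.5014]  P^-=[0.3074 0.0142; 0.0142 0.5280]  S=[0.5742 0.1337; 0.1337 0.8778]  K=[0.5571 -0.0722; 0.0711 0.5906]  nu=[-1.5762, -6.3365]  x^+=[1.0653, -1.3528]  P^+=[0.1354 -0.0144; -0.0144 0.2078]
step 3: x^-=[0.8030, -1.2725]  P^-=[0.2826 0.0160; 0.0160 0.4785]  S=[0.5481 0.1259; 0.1259 0.8282]  K=[0.5364 -0.0656; 0.0738 0.5663]  nu=[3.2015, 3.6806]  x^+=[2.2790, 1.0481]  P^+=[0.1301 -0.0125; -0.0125 0.1993]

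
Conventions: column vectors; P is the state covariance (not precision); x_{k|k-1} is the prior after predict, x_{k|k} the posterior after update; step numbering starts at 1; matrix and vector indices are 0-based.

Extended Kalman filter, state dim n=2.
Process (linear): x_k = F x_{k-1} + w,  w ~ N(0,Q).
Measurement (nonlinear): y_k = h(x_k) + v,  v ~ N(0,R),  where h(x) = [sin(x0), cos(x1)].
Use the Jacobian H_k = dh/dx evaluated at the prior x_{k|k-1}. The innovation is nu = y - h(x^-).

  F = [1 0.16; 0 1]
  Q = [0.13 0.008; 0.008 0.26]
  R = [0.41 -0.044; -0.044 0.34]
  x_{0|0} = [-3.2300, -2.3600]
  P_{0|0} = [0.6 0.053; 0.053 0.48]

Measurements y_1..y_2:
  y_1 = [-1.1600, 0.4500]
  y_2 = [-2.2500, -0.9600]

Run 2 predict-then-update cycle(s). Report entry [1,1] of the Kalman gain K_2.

step 1: x^-=[-3.6076, -2.3600]  P^-=[0.7592 0.1378; 0.1378 0.7400]  H_jac=[-0.8934 0.0000; 0.0000 0.7044]  S=[1.0160 -0.1307; -0.1307 0.7072]  K=[-0.6658 0.0142; -0.0270 0.7321]  nu=[-1.6093, 1.1598]  x^+=[-2.5196, -1.4675]  P^+=[0.3063 0.0484; 0.0484 0.3551]
step 2: x^-=[-2.7544, -1.4675]  P^-=[0.4609 0.1132; 0.1132 0.6151]  H_jac=[-0.9260 0.0000; 0.0000 0.9947]  S=[0.8052 -0.1483; -0.1483 0.9485]  K=[-0.5232 0.0370; -0.0118 0.6431]  nu=[-1.8724, -1.0631]  x^+=[-1.8141, -2.1292]  P^+=[0.2334 0.0358; 0.0358 0.2204]

K[1,1] = 0.6431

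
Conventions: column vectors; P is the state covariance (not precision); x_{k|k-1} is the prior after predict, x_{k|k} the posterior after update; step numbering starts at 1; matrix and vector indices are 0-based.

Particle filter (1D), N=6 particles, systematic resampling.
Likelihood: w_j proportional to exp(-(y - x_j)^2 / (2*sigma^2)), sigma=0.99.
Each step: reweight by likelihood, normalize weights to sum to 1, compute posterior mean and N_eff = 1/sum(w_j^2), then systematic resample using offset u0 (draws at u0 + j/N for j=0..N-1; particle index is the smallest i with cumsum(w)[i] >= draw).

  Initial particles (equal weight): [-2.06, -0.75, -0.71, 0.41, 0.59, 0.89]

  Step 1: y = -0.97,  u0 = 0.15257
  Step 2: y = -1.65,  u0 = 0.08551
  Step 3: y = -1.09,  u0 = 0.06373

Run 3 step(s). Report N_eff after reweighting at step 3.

N_eff = 5.8144

step 1: w=[0.1640, 0.2933, 0.2905, 0.1138, 0.0869, 0.0515]  mean=-0.6204  Neff=4.5355  idx=[0, 1, 2, 2, 3, 5]
step 2: w=[0.3054, 0.2201, 0.2120, 0.2120, 0.0382, 0.0124]  mean=-1.0685  Neff=4.2885  idx=[0, 0, 1, 2, 3, 3]
step 3: w=[0.1246, 0.1246, 0.1898, 0.1870, 0.1870, 0.1870]  mean=-1.0539  Neff=5.8144  idx=[0, 1, 2, 3, 4, 5]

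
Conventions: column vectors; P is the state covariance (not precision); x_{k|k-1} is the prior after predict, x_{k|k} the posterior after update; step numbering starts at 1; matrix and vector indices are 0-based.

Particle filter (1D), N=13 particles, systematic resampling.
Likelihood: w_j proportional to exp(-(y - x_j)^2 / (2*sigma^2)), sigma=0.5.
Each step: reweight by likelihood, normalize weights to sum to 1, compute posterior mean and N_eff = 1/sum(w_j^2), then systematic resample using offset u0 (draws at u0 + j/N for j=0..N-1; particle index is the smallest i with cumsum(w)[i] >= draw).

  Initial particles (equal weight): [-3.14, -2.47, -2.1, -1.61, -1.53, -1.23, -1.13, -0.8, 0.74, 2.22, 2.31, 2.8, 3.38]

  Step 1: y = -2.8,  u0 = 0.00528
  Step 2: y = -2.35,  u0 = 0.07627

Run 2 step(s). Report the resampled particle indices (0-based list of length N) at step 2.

step 1: w=[0.3810, 0.3861, 0.1802, 0.0283, 0.0191, 0.0035, 0.0018, 0.0002, 0.0000, 0.0000, 0.0000, 0.0000, 0.0000]  mean=-2.6093  Neff=3.0503  idx=[0, 0, 0, 0, 0, 1, 1, 1, 1, 1, 2, 2, 2]
step 2: w=[0.0321, 0.0321, 0.0321, 0.0321, 0.0321, 0.1087, 0.1087, 0.1087, 0.1087, 0.1087, 0.0987, 0.0987, 0.0987]  mean=-2.4680  Neff=10.7031  idx=[2, 4, 5, 6, 7, 7, 8, 9, 9, 10, 11, 12, 12]

resampled_idx = [2, 4, 5, 6, 7, 7, 8, 9, 9, 10, 11, 12, 12]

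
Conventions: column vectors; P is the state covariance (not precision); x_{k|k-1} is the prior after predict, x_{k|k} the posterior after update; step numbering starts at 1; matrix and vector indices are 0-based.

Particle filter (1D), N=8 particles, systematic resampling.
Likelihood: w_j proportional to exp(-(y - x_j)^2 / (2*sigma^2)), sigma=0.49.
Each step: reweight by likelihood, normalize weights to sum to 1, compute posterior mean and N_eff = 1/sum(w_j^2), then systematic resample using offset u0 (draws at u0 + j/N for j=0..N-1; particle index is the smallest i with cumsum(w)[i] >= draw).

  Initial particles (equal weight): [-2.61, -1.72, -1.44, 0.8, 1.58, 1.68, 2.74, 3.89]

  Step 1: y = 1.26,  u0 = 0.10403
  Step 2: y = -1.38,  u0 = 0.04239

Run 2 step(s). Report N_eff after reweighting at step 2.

step 1: w=[0.0000, 0.0000, 0.0000, 0.2987, 0.3750, 0.3214, 0.0048, 0.0000]  mean=1.3848  Neff=3.0012  idx=[3, 3, 4, 4, 4, 5, 5, 5]
step 2: w=[0.4998, 0.4998, 0.0001, 0.0001, 0.0001, 0.0000, 0.0000, 0.0000]  mean=0.8004  Neff=2.0018  idx=[0, 0, 0, 0, 1, 1, 1, 1]

N_eff = 2.0018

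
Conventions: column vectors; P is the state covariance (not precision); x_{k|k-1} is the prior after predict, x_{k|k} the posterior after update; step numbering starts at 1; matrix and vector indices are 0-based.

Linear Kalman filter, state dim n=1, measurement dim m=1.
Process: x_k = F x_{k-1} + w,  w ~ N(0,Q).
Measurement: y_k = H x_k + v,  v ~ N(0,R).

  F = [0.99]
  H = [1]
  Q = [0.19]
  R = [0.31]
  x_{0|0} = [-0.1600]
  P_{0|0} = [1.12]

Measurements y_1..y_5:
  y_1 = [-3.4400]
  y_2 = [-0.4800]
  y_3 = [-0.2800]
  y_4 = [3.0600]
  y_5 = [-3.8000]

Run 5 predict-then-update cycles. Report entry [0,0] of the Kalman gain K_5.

step 1: x^-=[-0.1584]  P^-=[1.2877]  S=[1.5977]  K=[0.8060]  nu=[-3.2816]  x^+=[-2.8033]  P^+=[0.2499]
step 2: x^-=[-2.7752]  P^-=[0.4349]  S=[0.7449]  K=[0.5838]  nu=[2.2952]  x^+=[-1.4352]  P^+=[0.1810]
step 3: x^-=[-1.4209]  P^-=[0.3674]  S=[0.6774]  K=[0.5424]  nu=[1.1409]  x^+=[-0.8021]  P^+=[0.1681]
step 4: x^-=[-0.7941]  P^-=[0.3548]  S=[0.6648]  K=[0.5337]  nu=[3.8541]  x^+=[1.2628]  P^+=[0.1654]
step 5: x^-=[1.2501]  P^-=[0.3521]  S=[0.6621]  K=[0.5318]  nu=[-5.0501]  x^+=[-1.4357]  P^+=[0.1649]

K[0,0] = 0.5318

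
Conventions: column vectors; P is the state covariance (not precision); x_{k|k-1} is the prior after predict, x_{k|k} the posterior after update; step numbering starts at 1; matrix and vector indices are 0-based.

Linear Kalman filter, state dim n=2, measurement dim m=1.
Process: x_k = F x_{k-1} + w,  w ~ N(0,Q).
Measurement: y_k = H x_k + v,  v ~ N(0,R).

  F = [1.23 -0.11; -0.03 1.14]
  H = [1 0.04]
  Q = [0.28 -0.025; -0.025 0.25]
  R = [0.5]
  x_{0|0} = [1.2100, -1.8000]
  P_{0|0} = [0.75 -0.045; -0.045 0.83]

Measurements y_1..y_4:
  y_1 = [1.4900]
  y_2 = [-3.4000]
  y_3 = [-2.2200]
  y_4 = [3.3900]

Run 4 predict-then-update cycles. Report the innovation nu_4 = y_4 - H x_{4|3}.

innov = [5.6534]

step 1: x^-=[1.6863, -2.0883]  P^-=[1.4369 -0.2200; -0.2200 1.3324]  S=[1.9214]  K=[0.7432; -0.0868]  nu=[-0.1128]  x^+=[1.6025, -2.0785]  P^+=[0.3755 -0.0961; -0.0961 1.3180]
step 2: x^-=[2.1997, -2.4176]  P^-=[0.8900 -0.3392; -0.3392 1.9697]  S=[1.3660]  K=[0.6416; -0.1906]  nu=[-5.5030]  x^+=[-1.3310, -1.3685]  P^+=[0.3277 -0.1721; -0.1721 1.9201]
step 3: x^-=[-1.4866, -1.5202]  P^-=[0.8456 -0.5198; -0.5198 2.7574]  S=[1.3084]  K=[0.6304; -0.3130]  nu=[-0.6726]  x^+=[-1.9106, -1.3097]  P^+=[0.3257 -0.2617; -0.2617 2.6293]
step 4: x^-=[-2.2059, -1.4357]  P^-=[0.8753 -0.7345; -0.7345 3.6852]  S=[1.3224]  K=[0.6397; -0.4439]  nu=[5.6534]  x^+=[1.4103, -3.9455]  P^+=[0.3342 -0.3589; -0.3589 3.4245]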